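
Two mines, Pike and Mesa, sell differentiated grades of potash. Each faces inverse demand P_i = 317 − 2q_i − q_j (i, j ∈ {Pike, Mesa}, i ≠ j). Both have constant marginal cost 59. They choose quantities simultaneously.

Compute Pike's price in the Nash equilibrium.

162.2

Mine Pike's profit: π = q_{Pike}(317 − 2q_{Pike} − q_{Mesa}) − 59q_{Pike}.
∂π/∂q_{Pike} = 258 − 4q_{Pike} − q_{Mesa} = 0 ⇒ q_{Pike} = 64.5 − 0.25q_{Mesa}.
Setting q_{Pike} = q_{Mesa} in the reaction function: q_{Pike} = 64.5 − 0.25q_{Pike}, so q_{Pike} = 64.5 / 1.25 = 51.6.
P_{Pike} = 317 − 2·51.6 − 51.6 = 162.2.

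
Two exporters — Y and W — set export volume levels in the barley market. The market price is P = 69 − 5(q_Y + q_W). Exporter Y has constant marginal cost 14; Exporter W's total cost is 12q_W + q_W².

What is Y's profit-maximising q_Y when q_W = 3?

4

Exporter Y's profit: π = q_Y(69 − 5(q_Y + q_W)) − 14q_Y.
∂π/∂q_Y = 55 − 10q_Y − 5q_W = 0, so q_Y = 5.5 − 0.5q_W.
At q_W = 3: q_Y = 5.5 − 0.5·3 = 4.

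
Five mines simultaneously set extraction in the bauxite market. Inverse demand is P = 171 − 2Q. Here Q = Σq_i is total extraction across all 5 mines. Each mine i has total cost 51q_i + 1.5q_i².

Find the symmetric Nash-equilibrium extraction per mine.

8

A representative mine's profit is π_i = q_i(171 − 2Q) − 51q_i − 1.5q_i², with Q = q_i + Σ_{j≠i} q_j.
First-order condition: 120 − 7q_i − 2Σ_{j≠i} q_j = 0.
In a symmetric equilibrium every mine chooses the same q, so Σ_{j≠i} q_j = 4q. The condition becomes 120 − 15q = 0, giving q = 120/15 = 8.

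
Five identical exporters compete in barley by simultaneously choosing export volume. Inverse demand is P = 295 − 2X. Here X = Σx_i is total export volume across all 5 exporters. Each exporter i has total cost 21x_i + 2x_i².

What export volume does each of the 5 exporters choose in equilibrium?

17.125

A representative exporter's profit is π_i = x_i(295 − 2X) − 21x_i − 2x_i², with X = x_i + Σ_{j≠i} x_j.
First-order condition: 274 − 8x_i − 2Σ_{j≠i} x_j = 0.
With identical exporters, set every x_j = x: then 274 − 8x − 8x = 0, i.e. x = 274/16 = 17.125.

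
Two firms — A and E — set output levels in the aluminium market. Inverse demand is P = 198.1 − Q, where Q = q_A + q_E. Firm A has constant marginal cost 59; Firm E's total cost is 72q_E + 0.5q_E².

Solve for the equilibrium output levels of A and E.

58.24, 22.62

Firm A's profit: π = q_A(198.1 − (q_A + q_E)) − 59q_A.
∂π/∂q_A = 139.1 − 2q_A − q_E = 0, so q_A = 69.55 − 0.5q_E.
For E: ∂π/∂q_E = 126.1 − 3q_E − q_A = 0 ⇒ q_E = 1261/30 − (1/3)q_A.
Plugging q_E into A's best response: q_A = 69.55 − 0.5(1261/30 − (1/3)q_A) ⇒ (5/6)q_A = 728/15, so q_A = 58.24.
Then q_E = 1261/30 − (1/3)·58.24 = 22.62.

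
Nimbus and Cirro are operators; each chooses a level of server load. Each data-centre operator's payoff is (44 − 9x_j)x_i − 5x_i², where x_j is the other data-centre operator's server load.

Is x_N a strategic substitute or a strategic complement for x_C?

strategic substitutes

Nimbus's payoff is (44 − 9x_C)x_N − 5x_N².
∂π/∂x_N = 44 − 9x_C − 10x_N = 0, so x_N = 4.4 − 0.9x_C.
The best-response slope dx_N/dx_C = −0.9 < 0: the reaction function is downward-sloping, so the choices are strategic substitutes.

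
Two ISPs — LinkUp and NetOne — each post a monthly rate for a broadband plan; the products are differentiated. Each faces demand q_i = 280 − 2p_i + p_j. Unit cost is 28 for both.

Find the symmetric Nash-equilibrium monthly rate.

112

LinkUp's profit: π = (p_{LinkUp} − 28)(280 − 2p_{LinkUp} + p_{NetOne}).
∂π/∂p_{LinkUp} = 336 − 4p_{LinkUp} + p_{NetOne} = 0 ⇒ p_{LinkUp} = 84 + 0.25p_{NetOne}.
By symmetry p_{NetOne} = p_{LinkUp}; substituting into the reaction function, 0.75p_{LinkUp} = 84 and p_{LinkUp} = 112.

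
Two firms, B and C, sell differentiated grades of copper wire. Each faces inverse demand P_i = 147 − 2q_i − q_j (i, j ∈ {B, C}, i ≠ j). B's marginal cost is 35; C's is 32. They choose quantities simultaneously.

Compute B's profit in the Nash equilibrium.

Firm B's profit: π = q_B(147 − 2q_B − q_C) − 35q_B.
∂π/∂q_B = 112 − 4q_B − q_C = 0 ⇒ q_B = 28 − 0.25q_C.
Similarly q_C = 28.75 − 0.25q_B.
Solving the two reaction functions simultaneously: (1 − (−0.25)(−0.25))q_B = 28 − 0.25·28.75, so 0.9375q_B = 20.8125 and q_B = 22.2.
Then q_C = 28.75 − 0.25·22.2 = 23.2.
P_B = 147 − 2·22.2 − 23.2 = 79.4.
Profit = (79.4 − 35)·22.2 = 985.68.

985.68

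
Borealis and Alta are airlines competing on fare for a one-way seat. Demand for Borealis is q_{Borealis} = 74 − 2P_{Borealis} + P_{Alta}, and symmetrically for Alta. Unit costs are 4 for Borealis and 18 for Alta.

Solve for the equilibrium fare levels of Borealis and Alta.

29.2, 34.8

Borealis's profit: π = (P_{Borealis} − 4)(74 − 2P_{Borealis} + P_{Alta}).
∂π/∂P_{Borealis} = 82 − 4P_{Borealis} + P_{Alta} = 0 ⇒ P_{Borealis} = 20.5 + 0.25P_{Alta}.
Similarly P_{Alta} = 27.5 + 0.25P_{Borealis}.
Plugging P_{Alta} into Borealis's best response: P_{Borealis} = 20.5 + 0.25(27.5 + 0.25P_{Borealis}) ⇒ 0.9375P_{Borealis} = 27.375, so P_{Borealis} = 29.2.
Then P_{Alta} = 27.5 + 0.25·29.2 = 34.8.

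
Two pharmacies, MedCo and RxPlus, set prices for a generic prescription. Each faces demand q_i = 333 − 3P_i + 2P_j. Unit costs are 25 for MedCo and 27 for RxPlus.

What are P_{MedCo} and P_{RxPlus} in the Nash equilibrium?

102.375, 103.125

MedCo's profit: π = (P_{MedCo} − 25)(333 − 3P_{MedCo} + 2P_{RxPlus}).
∂π/∂P_{MedCo} = 408 − 6P_{MedCo} + 2P_{RxPlus} = 0 ⇒ P_{MedCo} = 68 + (1/3)P_{RxPlus}.
Similarly P_{RxPlus} = 69 + (1/3)P_{MedCo}.
Plugging P_{RxPlus} into MedCo's best response: P_{MedCo} = 68 + (1/3)(69 + (1/3)P_{MedCo}) ⇒ (8/9)P_{MedCo} = 91, so P_{MedCo} = 102.375.
Then P_{RxPlus} = 69 + (1/3)·102.375 = 103.125.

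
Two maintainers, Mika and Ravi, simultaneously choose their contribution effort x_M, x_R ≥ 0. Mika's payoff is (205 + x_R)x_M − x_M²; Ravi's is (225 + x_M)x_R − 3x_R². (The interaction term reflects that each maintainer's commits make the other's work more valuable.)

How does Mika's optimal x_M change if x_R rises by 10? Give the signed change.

Expanding Mika's payoff: 205x_M + x_Rx_M − x_M².
∂π/∂x_M = 205 + x_R − 2x_M = 0, so x_M = 102.5 + 0.5x_R.
The reaction-function slope is 0.5, so a 10-unit rise in x_R moves x_M by 0.5 × 10 = 5. Mika's best response rises — the actions are strategic complements.

5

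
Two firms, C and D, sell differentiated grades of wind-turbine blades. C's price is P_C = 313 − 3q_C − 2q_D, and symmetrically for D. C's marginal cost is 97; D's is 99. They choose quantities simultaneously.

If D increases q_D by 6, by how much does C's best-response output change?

-2

Firm C's profit: π = q_C(313 − 3q_C − 2q_D) − 97q_C.
∂π/∂q_C = 216 − 6q_C − 2q_D = 0 ⇒ q_C = 36 − (1/3)q_D.
The reaction-function slope is −1/3, so a 6-unit rise in q_D moves q_C by −1/3 × 6 = −2. C's best response falls — the actions are strategic substitutes.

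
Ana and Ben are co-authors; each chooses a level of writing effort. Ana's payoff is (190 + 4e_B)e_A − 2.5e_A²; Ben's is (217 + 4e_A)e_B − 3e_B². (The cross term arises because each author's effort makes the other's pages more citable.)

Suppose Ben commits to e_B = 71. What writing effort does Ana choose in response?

94.8

Expanding Ana's payoff: 190e_A + 4e_Be_A − 2.5e_A².
∂π/∂e_A = 190 + 4e_B − 5e_A = 0, so e_A = 38 + 0.8e_B.
At e_B = 71: e_A = 38 + 0.8·71 = 94.8.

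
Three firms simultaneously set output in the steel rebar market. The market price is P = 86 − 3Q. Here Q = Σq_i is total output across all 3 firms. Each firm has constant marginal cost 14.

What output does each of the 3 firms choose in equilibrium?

A representative firm's profit is π_i = q_i(86 − 3Q) − 14q_i, with Q = q_i + Σ_{j≠i} q_j.
First-order condition: 72 − 6q_i − 3Σ_{j≠i} q_j = 0.
With identical firms, set every q_j = q: then 72 − 6q − 6q = 0, i.e. q = 72/12 = 6.

6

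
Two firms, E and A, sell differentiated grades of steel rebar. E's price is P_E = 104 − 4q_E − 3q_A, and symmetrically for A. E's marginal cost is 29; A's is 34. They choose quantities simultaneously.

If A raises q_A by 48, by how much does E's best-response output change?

Firm E's profit: π = q_E(104 − 4q_E − 3q_A) − 29q_E.
∂π/∂q_E = 75 − 8q_E − 3q_A = 0 ⇒ q_E = 9.375 − 0.375q_A.
The reaction-function slope is −0.375, so a 48-unit rise in q_A moves q_E by −0.375 × 48 = −18. E's best response falls — the actions are strategic substitutes.

-18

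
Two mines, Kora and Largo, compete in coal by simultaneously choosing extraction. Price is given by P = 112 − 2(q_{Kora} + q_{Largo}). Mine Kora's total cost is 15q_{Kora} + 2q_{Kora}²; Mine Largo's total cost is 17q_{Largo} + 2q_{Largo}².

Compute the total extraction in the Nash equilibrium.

Mine Kora's profit: π = q_{Kora}(112 − 2(q_{Kora} + q_{Largo})) − 15q_{Kora} − 2q_{Kora}².
∂π/∂q_{Kora} = 97 − 8q_{Kora} − 2q_{Largo} = 0, so q_{Kora} = 12.125 − 0.25q_{Largo}.
By the same steps for Largo: q_{Largo} = 11.875 − 0.25q_{Kora}.
Substituting the second reaction function into the first: q_{Kora} = 12.125 − 0.25(11.875 − 0.25q_{Kora}), which gives 0.9375q_{Kora} = 293/32 ⇒ q_{Kora} = 293/30.
Then q_{Largo} = 11.875 − 0.25·(293/30) = 283/30.
Total extraction: 293/30 + 283/30 = 19.2.

19.2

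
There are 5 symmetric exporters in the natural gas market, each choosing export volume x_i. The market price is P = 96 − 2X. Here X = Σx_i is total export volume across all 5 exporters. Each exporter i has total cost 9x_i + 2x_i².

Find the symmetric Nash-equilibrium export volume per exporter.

A representative exporter's profit is π_i = x_i(96 − 2X) − 9x_i − 2x_i², with X = x_i + Σ_{j≠i} x_j.
First-order condition: 87 − 8x_i − 2Σ_{j≠i} x_j = 0.
With identical exporters, set every x_j = x: then 87 − 8x − 8x = 0, i.e. x = 87/16 = 5.4375.

5.4375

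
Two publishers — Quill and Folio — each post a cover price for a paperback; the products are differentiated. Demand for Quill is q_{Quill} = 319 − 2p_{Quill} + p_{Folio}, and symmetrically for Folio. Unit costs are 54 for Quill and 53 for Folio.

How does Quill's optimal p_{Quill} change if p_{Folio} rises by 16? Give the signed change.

Quill's profit: π = (p_{Quill} − 54)(319 − 2p_{Quill} + p_{Folio}).
∂π/∂p_{Quill} = 427 − 4p_{Quill} + p_{Folio} = 0 ⇒ p_{Quill} = 106.75 + 0.25p_{Folio}.
The reaction-function slope is 0.25, so a 16-unit rise in p_{Folio} moves p_{Quill} by 0.25 × 16 = 4. Quill's best response rises — the actions are strategic complements.

4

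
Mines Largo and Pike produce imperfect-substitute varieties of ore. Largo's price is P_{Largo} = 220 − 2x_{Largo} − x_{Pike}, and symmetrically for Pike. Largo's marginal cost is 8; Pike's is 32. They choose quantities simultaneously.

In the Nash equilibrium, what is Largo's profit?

Mine Largo's profit: π = x_{Largo}(220 − 2x_{Largo} − x_{Pike}) − 8x_{Largo}.
∂π/∂x_{Largo} = 212 − 4x_{Largo} − x_{Pike} = 0 ⇒ x_{Largo} = 53 − 0.25x_{Pike}.
Similarly x_{Pike} = 47 − 0.25x_{Largo}.
Substituting the second reaction function into the first: x_{Largo} = 53 − 0.25(47 − 0.25x_{Largo}), which gives 0.9375x_{Largo} = 41.25 ⇒ x_{Largo} = 44.
Then x_{Pike} = 47 − 0.25·44 = 36.
P_{Largo} = 220 − 2·44 − 36 = 96.
Profit = (96 − 8)·44 = 3872.

3872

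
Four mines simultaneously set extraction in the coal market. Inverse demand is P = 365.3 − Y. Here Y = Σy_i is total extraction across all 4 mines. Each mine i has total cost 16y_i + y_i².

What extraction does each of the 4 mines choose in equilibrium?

49.9

A representative mine's profit is π_i = y_i(365.3 − Y) − 16y_i − y_i², with Y = y_i + Σ_{j≠i} y_j.
First-order condition: 349.3 − 4y_i − Σ_{j≠i} y_j = 0.
With identical mines, set every y_j = y: then 349.3 − 4y − 3y = 0, i.e. y = 349.3/7 = 49.9.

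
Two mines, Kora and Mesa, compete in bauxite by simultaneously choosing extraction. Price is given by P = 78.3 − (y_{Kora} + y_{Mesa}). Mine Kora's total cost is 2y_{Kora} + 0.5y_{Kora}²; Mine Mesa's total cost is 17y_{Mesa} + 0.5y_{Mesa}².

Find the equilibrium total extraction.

34.4

Mine Kora's profit: π = y_{Kora}(78.3 − (y_{Kora} + y_{Mesa})) − 2y_{Kora} − 0.5y_{Kora}².
∂π/∂y_{Kora} = 76.3 − 3y_{Kora} − y_{Mesa} = 0, so y_{Kora} = 763/30 − (1/3)y_{Mesa}.
By the same steps for Mesa: y_{Mesa} = 613/30 − (1/3)y_{Kora}.
Plugging y_{Mesa} into Kora's best response: y_{Kora} = 763/30 − (1/3)(613/30 − (1/3)y_{Kora}) ⇒ (8/9)y_{Kora} = 838/45, so y_{Kora} = 20.95.
Then y_{Mesa} = 613/30 − (1/3)·20.95 = 13.45.
Total extraction: 20.95 + 13.45 = 34.4.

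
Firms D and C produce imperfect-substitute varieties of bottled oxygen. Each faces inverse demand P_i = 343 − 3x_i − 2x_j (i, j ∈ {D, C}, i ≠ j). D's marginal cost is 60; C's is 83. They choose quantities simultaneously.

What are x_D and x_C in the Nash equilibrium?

Firm D's profit: π = x_D(343 − 3x_D − 2x_C) − 60x_D.
∂π/∂x_D = 283 − 6x_D − 2x_C = 0 ⇒ x_D = 283/6 − (1/3)x_C.
Similarly x_C = 130/3 − (1/3)x_D.
Solving the two reaction functions simultaneously: (1 − (−1/3)(−1/3))x_D = 283/6 − (1/3)·(130/3), so (8/9)x_D = 589/18 and x_D = 36.8125.
Then x_C = 130/3 − (1/3)·36.8125 = 31.0625.

36.8125, 31.0625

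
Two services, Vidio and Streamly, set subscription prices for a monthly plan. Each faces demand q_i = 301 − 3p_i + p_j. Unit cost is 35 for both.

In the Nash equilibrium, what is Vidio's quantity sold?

138.6

Vidio's profit: π = (p_{Vidio} − 35)(301 − 3p_{Vidio} + p_{Streamly}).
∂π/∂p_{Vidio} = 406 − 6p_{Vidio} + p_{Streamly} = 0 ⇒ p_{Vidio} = 203/3 + (1/6)p_{Streamly}.
By symmetry p_{Streamly} = p_{Vidio}; substituting into the reaction function, (5/6)p_{Vidio} = 203/3 and p_{Vidio} = 81.2.
q_{Vidio} = 301 − 3·81.2 + 81.2 = 138.6.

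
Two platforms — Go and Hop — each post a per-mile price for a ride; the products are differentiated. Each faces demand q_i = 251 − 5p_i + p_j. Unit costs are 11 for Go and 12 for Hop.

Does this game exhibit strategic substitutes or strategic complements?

Go's profit: π = (p_{Go} − 11)(251 − 5p_{Go} + p_{Hop}).
∂π/∂p_{Go} = 306 − 10p_{Go} + p_{Hop} = 0 ⇒ p_{Go} = 30.6 + 0.1p_{Hop}.
The best-response slope dp_{Go}/dp_{Hop} = 0.1 > 0: the reaction function is upward-sloping, so the choices are strategic complements.

strategic complements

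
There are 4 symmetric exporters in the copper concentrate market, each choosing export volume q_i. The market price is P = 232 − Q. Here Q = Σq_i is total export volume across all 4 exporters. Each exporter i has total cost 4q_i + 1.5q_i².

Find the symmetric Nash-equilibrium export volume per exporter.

28.5

A representative exporter's profit is π_i = q_i(232 − Q) − 4q_i − 1.5q_i², with Q = q_i + Σ_{j≠i} q_j.
First-order condition: 228 − 5q_i − Σ_{j≠i} q_j = 0.
With identical exporters, set every q_j = q: then 228 − 5q − 3q = 0, i.e. q = 228/8 = 28.5.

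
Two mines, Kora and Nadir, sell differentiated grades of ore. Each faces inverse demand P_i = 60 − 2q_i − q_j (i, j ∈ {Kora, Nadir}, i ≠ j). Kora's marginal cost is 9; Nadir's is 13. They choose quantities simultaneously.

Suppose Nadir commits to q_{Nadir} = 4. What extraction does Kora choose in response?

11.75

Mine Kora's profit: π = q_{Kora}(60 − 2q_{Kora} − q_{Nadir}) − 9q_{Kora}.
∂π/∂q_{Kora} = 51 − 4q_{Kora} − q_{Nadir} = 0 ⇒ q_{Kora} = 12.75 − 0.25q_{Nadir}.
At q_{Nadir} = 4: q_{Kora} = 12.75 − 0.25·4 = 11.75.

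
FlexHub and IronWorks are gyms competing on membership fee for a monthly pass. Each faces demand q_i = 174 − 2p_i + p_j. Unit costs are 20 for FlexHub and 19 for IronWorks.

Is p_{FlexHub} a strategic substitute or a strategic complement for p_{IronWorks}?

strategic complements

FlexHub's profit: π = (p_{FlexHub} − 20)(174 − 2p_{FlexHub} + p_{IronWorks}).
∂π/∂p_{FlexHub} = 214 − 4p_{FlexHub} + p_{IronWorks} = 0 ⇒ p_{FlexHub} = 53.5 + 0.25p_{IronWorks}.
The best-response slope dp_{FlexHub}/dp_{IronWorks} = 0.25 > 0: the reaction function is upward-sloping, so the choices are strategic complements.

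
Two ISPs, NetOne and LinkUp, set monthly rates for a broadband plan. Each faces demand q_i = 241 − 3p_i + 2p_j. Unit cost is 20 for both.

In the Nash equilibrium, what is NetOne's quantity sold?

165.75

NetOne's profit: π = (p_{NetOne} − 20)(241 − 3p_{NetOne} + 2p_{LinkUp}).
∂π/∂p_{NetOne} = 301 − 6p_{NetOne} + 2p_{LinkUp} = 0 ⇒ p_{NetOne} = 301/6 + (1/3)p_{LinkUp}.
By symmetry p_{LinkUp} = p_{NetOne}; substituting into the reaction function, (2/3)p_{NetOne} = 301/6 and p_{NetOne} = 75.25.
q_{NetOne} = 241 − 3·75.25 + 2·75.25 = 165.75.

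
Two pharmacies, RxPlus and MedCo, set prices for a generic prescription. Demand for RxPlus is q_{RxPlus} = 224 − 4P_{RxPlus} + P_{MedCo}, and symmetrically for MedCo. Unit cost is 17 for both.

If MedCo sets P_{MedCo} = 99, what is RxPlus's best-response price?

RxPlus's profit: π = (P_{RxPlus} − 17)(224 − 4P_{RxPlus} + P_{MedCo}).
∂π/∂P_{RxPlus} = 292 − 8P_{RxPlus} + P_{MedCo} = 0 ⇒ P_{RxPlus} = 36.5 + 0.125P_{MedCo}.
At P_{MedCo} = 99: P_{RxPlus} = 36.5 + 0.125·99 = 48.875.

48.875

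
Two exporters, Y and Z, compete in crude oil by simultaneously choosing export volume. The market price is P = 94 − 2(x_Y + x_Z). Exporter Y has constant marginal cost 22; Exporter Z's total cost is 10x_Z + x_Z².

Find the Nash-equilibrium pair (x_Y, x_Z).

13.2, 9.6

Exporter Y's profit: π = x_Y(94 − 2(x_Y + x_Z)) − 22x_Y.
∂π/∂x_Y = 72 − 4x_Y − 2x_Z = 0, so x_Y = 18 − 0.5x_Z.
For Z: ∂π/∂x_Z = 84 − 6x_Z − 2x_Y = 0 ⇒ x_Z = 14 − (1/3)x_Y.
Plugging x_Z into Y's best response: x_Y = 18 − 0.5(14 − (1/3)x_Y) ⇒ (5/6)x_Y = 11, so x_Y = 13.2.
Then x_Z = 14 − (1/3)·13.2 = 9.6.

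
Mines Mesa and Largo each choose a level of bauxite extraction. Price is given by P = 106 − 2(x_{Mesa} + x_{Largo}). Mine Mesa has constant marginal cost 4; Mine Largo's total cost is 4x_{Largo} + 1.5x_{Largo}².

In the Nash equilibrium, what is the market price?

Mine Mesa's profit: π = x_{Mesa}(106 − 2(x_{Mesa} + x_{Largo})) − 4x_{Mesa}.
∂π/∂x_{Mesa} = 102 − 4x_{Mesa} − 2x_{Largo} = 0, so x_{Mesa} = 25.5 − 0.5x_{Largo}.
For Largo: ∂π/∂x_{Largo} = 102 − 7x_{Largo} − 2x_{Mesa} = 0 ⇒ x_{Largo} = 102/7 − (2/7)x_{Mesa}.
Solving the two reaction functions simultaneously: (1 − (−0.5)(−2/7))x_{Mesa} = 25.5 − 0.5·(102/7), so (6/7)x_{Mesa} = 255/14 and x_{Mesa} = 21.25.
Then x_{Largo} = 102/7 − (2/7)·21.25 = 8.5.
Equilibrium price: P = 106 − 2·29.75 = 46.5.

46.5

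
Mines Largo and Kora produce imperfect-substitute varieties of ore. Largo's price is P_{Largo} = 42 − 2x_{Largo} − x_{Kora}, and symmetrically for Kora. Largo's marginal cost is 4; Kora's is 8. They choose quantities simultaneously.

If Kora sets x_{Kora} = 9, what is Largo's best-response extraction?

Mine Largo's profit: π = x_{Largo}(42 − 2x_{Largo} − x_{Kora}) − 4x_{Largo}.
∂π/∂x_{Largo} = 38 − 4x_{Largo} − x_{Kora} = 0 ⇒ x_{Largo} = 9.5 − 0.25x_{Kora}.
At x_{Kora} = 9: x_{Largo} = 9.5 − 0.25·9 = 7.25.

7.25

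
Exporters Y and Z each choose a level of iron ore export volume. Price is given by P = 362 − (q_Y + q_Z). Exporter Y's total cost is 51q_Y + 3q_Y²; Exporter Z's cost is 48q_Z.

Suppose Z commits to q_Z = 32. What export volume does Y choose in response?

Exporter Y's profit: π = q_Y(362 − (q_Y + q_Z)) − 51q_Y − 3q_Y².
∂π/∂q_Y = 311 − 8q_Y − q_Z = 0, so q_Y = 38.875 − 0.125q_Z.
At q_Z = 32: q_Y = 38.875 − 0.125·32 = 34.875.

34.875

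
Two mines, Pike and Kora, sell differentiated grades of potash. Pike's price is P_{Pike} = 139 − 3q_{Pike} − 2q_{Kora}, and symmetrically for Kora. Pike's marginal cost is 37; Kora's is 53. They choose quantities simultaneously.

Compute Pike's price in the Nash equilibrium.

78.25

Mine Pike's profit: π = q_{Pike}(139 − 3q_{Pike} − 2q_{Kora}) − 37q_{Pike}.
∂π/∂q_{Pike} = 102 − 6q_{Pike} − 2q_{Kora} = 0 ⇒ q_{Pike} = 17 − (1/3)q_{Kora}.
Similarly q_{Kora} = 43/3 − (1/3)q_{Pike}.
Solving the two reaction functions simultaneously: (1 − (−1/3)(−1/3))q_{Pike} = 17 − (1/3)·(43/3), so (8/9)q_{Pike} = 110/9 and q_{Pike} = 13.75.
Then q_{Kora} = 43/3 − (1/3)·13.75 = 9.75.
P_{Pike} = 139 − 3·13.75 − 2·9.75 = 78.25.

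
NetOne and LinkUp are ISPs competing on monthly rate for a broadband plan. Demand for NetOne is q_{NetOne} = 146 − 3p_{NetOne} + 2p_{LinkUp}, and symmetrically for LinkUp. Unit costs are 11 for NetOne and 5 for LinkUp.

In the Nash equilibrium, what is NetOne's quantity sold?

97.875

NetOne's profit: π = (p_{NetOne} − 11)(146 − 3p_{NetOne} + 2p_{LinkUp}).
∂π/∂p_{NetOne} = 179 − 6p_{NetOne} + 2p_{LinkUp} = 0 ⇒ p_{NetOne} = 179/6 + (1/3)p_{LinkUp}.
Similarly p_{LinkUp} = 161/6 + (1/3)p_{NetOne}.
Substituting the second reaction function into the first: p_{NetOne} = 179/6 + (1/3)(161/6 + (1/3)p_{NetOne}), which gives (8/9)p_{NetOne} = 349/9 ⇒ p_{NetOne} = 43.625.
Then p_{LinkUp} = 161/6 + (1/3)·43.625 = 41.375.
q_{NetOne} = 146 − 3·43.625 + 2·41.375 = 97.875.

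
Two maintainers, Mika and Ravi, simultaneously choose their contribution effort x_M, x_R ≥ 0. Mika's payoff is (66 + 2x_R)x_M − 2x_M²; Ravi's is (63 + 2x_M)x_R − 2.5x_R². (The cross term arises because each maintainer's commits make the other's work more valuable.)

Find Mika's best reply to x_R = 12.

22.5

Expanding Mika's payoff: 66x_M + 2x_Rx_M − 2x_M².
∂π/∂x_M = 66 + 2x_R − 4x_M = 0, so x_M = 16.5 + 0.5x_R.
At x_R = 12: x_M = 16.5 + 0.5·12 = 22.5.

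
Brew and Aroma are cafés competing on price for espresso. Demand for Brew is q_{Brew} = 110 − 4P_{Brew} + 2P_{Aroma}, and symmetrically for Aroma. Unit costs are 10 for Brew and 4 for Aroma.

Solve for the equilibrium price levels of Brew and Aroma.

Brew's profit: π = (P_{Brew} − 10)(110 − 4P_{Brew} + 2P_{Aroma}).
∂π/∂P_{Brew} = 150 − 8P_{Brew} + 2P_{Aroma} = 0 ⇒ P_{Brew} = 18.75 + 0.25P_{Aroma}.
Similarly P_{Aroma} = 15.75 + 0.25P_{Brew}.
Plugging P_{Aroma} into Brew's best response: P_{Brew} = 18.75 + 0.25(15.75 + 0.25P_{Brew}) ⇒ 0.9375P_{Brew} = 22.6875, so P_{Brew} = 24.2.
Then P_{Aroma} = 15.75 + 0.25·24.2 = 21.8.

24.2, 21.8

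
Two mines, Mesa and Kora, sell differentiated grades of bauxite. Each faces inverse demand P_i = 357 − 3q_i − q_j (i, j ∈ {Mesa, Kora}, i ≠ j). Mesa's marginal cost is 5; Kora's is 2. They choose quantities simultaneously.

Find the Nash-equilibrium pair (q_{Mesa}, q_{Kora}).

50.2, 50.8

Mine Mesa's profit: π = q_{Mesa}(357 − 3q_{Mesa} − q_{Kora}) − 5q_{Mesa}.
∂π/∂q_{Mesa} = 352 − 6q_{Mesa} − q_{Kora} = 0 ⇒ q_{Mesa} = 176/3 − (1/6)q_{Kora}.
Similarly q_{Kora} = 355/6 − (1/6)q_{Mesa}.
Plugging q_{Kora} into Mesa's best response: q_{Mesa} = 176/3 − (1/6)(355/6 − (1/6)q_{Mesa}) ⇒ (35/36)q_{Mesa} = 1757/36, so q_{Mesa} = 50.2.
Then q_{Kora} = 355/6 − (1/6)·50.2 = 50.8.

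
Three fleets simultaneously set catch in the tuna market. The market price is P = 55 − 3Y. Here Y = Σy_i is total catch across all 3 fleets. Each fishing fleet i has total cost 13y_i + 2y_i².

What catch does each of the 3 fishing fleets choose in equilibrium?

2.625

A representative fishing fleet's profit is π_i = y_i(55 − 3Y) − 13y_i − 2y_i², with Y = y_i + Σ_{j≠i} y_j.
First-order condition: 42 − 10y_i − 3Σ_{j≠i} y_j = 0.
In a symmetric equilibrium every fishing fleet chooses the same y, so Σ_{j≠i} y_j = 2y. The condition becomes 42 − 16y = 0, giving y = 42/16 = 2.625.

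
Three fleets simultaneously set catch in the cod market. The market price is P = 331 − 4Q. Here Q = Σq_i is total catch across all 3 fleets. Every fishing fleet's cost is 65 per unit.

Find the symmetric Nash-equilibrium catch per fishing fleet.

16.625

A representative fishing fleet's profit is π_i = q_i(331 − 4Q) − 65q_i, with Q = q_i + Σ_{j≠i} q_j.
First-order condition: 266 − 8q_i − 4Σ_{j≠i} q_j = 0.
Imposing symmetry (q_j = q for all j) turns Σ_{j≠i} q_j into 2q, so 266 = 16q and q = 16.625.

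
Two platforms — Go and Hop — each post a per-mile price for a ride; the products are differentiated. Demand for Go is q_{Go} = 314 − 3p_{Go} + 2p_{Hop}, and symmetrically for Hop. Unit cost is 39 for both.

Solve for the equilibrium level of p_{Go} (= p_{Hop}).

Go's profit: π = (p_{Go} − 39)(314 − 3p_{Go} + 2p_{Hop}).
∂π/∂p_{Go} = 431 − 6p_{Go} + 2p_{Hop} = 0 ⇒ p_{Go} = 431/6 + (1/3)p_{Hop}.
Setting p_{Go} = p_{Hop} in the reaction function: p_{Go} = 431/6 + (1/3)p_{Go}, so p_{Go} = (431/6) / (2/3) = 107.75.

107.75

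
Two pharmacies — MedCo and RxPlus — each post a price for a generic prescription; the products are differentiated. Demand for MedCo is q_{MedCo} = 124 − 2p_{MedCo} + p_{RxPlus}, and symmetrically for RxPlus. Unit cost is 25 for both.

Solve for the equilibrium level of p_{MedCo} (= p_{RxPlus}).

58

MedCo's profit: π = (p_{MedCo} − 25)(124 − 2p_{MedCo} + p_{RxPlus}).
∂π/∂p_{MedCo} = 174 − 4p_{MedCo} + p_{RxPlus} = 0 ⇒ p_{MedCo} = 43.5 + 0.25p_{RxPlus}.
The game is symmetric, so in equilibrium p_{RxPlus} = p_{MedCo}: the reaction function gives 0.75p_{MedCo} = 43.5, hence p_{MedCo} = 58.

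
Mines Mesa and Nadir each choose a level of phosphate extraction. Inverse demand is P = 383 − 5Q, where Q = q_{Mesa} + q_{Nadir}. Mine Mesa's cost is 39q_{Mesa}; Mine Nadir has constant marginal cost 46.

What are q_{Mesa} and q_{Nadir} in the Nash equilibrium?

Mine Mesa's profit: π = q_{Mesa}(383 − 5(q_{Mesa} + q_{Nadir})) − 39q_{Mesa}.
∂π/∂q_{Mesa} = 344 − 10q_{Mesa} − 5q_{Nadir} = 0, so q_{Mesa} = 34.4 − 0.5q_{Nadir}.
By the same steps for Nadir: q_{Nadir} = 33.7 − 0.5q_{Mesa}.
Solving the two reaction functions simultaneously: (1 − (−0.5)(−0.5))q_{Mesa} = 34.4 − 0.5·33.7, so 0.75q_{Mesa} = 17.55 and q_{Mesa} = 23.4.
Then q_{Nadir} = 33.7 − 0.5·23.4 = 22.

23.4, 22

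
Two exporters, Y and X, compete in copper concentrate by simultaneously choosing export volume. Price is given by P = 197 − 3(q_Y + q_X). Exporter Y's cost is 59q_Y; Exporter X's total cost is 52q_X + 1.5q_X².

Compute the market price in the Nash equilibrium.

Exporter Y's profit: π = q_Y(197 − 3(q_Y + q_X)) − 59q_Y.
∂π/∂q_Y = 138 − 6q_Y − 3q_X = 0, so q_Y = 23 − 0.5q_X.
For X: ∂π/∂q_X = 145 − 9q_X − 3q_Y = 0 ⇒ q_X = 145/9 − (1/3)q_Y.
Solving the two reaction functions simultaneously: (1 − (−0.5)(−1/3))q_Y = 23 − 0.5·(145/9), so (5/6)q_Y = 269/18 and q_Y = 269/15.
Then q_X = 145/9 − (1/3)·(269/15) = 152/15.
Equilibrium price: P = 197 − 3·(421/15) = 112.8.

112.8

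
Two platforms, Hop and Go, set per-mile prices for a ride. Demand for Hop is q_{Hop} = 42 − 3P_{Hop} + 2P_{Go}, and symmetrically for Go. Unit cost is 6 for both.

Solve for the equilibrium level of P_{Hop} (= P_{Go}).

Hop's profit: π = (P_{Hop} − 6)(42 − 3P_{Hop} + 2P_{Go}).
∂π/∂P_{Hop} = 60 − 6P_{Hop} + 2P_{Go} = 0 ⇒ P_{Hop} = 10 + (1/3)P_{Go}.
The game is symmetric, so in equilibrium P_{Go} = P_{Hop}: the reaction function gives (2/3)P_{Hop} = 10, hence P_{Hop} = 15.

15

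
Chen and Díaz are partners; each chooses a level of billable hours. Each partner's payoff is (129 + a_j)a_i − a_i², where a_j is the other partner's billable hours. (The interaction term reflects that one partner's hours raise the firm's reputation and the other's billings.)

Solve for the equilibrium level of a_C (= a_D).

Chen's payoff is (129 + a_D)a_C − a_C².
∂π/∂a_C = 129 + a_D − 2a_C = 0, so a_C = 64.5 + 0.5a_D.
The game is symmetric, so in equilibrium a_D = a_C: the reaction function gives 0.5a_C = 64.5, hence a_C = 129.

129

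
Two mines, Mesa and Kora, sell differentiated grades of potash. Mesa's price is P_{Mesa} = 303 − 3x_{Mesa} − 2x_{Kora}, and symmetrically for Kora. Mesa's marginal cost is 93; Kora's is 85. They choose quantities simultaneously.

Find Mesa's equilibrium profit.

Mine Mesa's profit: π = x_{Mesa}(303 − 3x_{Mesa} − 2x_{Kora}) − 93x_{Mesa}.
∂π/∂x_{Mesa} = 210 − 6x_{Mesa} − 2x_{Kora} = 0 ⇒ x_{Mesa} = 35 − (1/3)x_{Kora}.
Similarly x_{Kora} = 109/3 − (1/3)x_{Mesa}.
Solving the two reaction functions simultaneously: (1 − (−1/3)(−1/3))x_{Mesa} = 35 − (1/3)·(109/3), so (8/9)x_{Mesa} = 206/9 and x_{Mesa} = 25.75.
Then x_{Kora} = 109/3 − (1/3)·25.75 = 27.75.
P_{Mesa} = 303 − 3·25.75 − 2·27.75 = 170.25.
Profit = (170.25 − 93)·25.75 = 1989.1875.

1989.1875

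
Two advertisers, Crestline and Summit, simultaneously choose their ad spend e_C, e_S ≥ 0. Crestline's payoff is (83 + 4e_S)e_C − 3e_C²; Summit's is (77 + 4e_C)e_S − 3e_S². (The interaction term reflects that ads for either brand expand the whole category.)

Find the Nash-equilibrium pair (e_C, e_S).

Expanding Crestline's payoff: 83e_C + 4e_Se_C − 3e_C².
∂π/∂e_C = 83 + 4e_S − 6e_C = 0, so e_C = 83/6 + (2/3)e_S.
Likewise for Summit: e_S = 77/6 + (2/3)e_C.
Plugging e_S into Crestline's best response: e_C = 83/6 + (2/3)(77/6 + (2/3)e_C) ⇒ (5/9)e_C = 403/18, so e_C = 40.3.
Then e_S = 77/6 + (2/3)·40.3 = 39.7.

40.3, 39.7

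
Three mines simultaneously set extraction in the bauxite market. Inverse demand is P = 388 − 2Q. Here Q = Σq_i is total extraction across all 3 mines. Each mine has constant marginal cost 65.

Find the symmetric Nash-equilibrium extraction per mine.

A representative mine's profit is π_i = q_i(388 − 2Q) − 65q_i, with Q = q_i + Σ_{j≠i} q_j.
First-order condition: 323 − 4q_i − 2Σ_{j≠i} q_j = 0.
Imposing symmetry (q_j = q for all j) turns Σ_{j≠i} q_j into 2q, so 323 = 8q and q = 40.375.

40.375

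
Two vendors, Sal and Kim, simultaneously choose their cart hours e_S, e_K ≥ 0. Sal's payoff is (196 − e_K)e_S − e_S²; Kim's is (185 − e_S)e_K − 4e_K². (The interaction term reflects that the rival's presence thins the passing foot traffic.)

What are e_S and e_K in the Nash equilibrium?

Expanding Sal's payoff: 196e_S − e_Ke_S − e_S².
∂π/∂e_S = 196 − e_K − 2e_S = 0, so e_S = 98 − 0.5e_K.
Likewise for Kim: e_K = 23.125 − 0.125e_S.
Substituting the second reaction function into the first: e_S = 98 − 0.5(23.125 − 0.125e_S), which gives 0.9375e_S = 86.4375 ⇒ e_S = 92.2.
Then e_K = 23.125 − 0.125·92.2 = 11.6.

92.2, 11.6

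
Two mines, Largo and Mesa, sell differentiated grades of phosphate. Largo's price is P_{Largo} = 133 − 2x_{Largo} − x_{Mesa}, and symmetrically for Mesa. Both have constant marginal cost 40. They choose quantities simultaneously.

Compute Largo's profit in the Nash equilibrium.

Mine Largo's profit: π = x_{Largo}(133 − 2x_{Largo} − x_{Mesa}) − 40x_{Largo}.
∂π/∂x_{Largo} = 93 − 4x_{Largo} − x_{Mesa} = 0 ⇒ x_{Largo} = 23.25 − 0.25x_{Mesa}.
Setting x_{Largo} = x_{Mesa} in the reaction function: x_{Largo} = 23.25 − 0.25x_{Largo}, so x_{Largo} = 23.25 / 1.25 = 18.6.
P_{Largo} = 133 − 2·18.6 − 18.6 = 77.2.
Profit = (77.2 − 40)·18.6 = 691.92.

691.92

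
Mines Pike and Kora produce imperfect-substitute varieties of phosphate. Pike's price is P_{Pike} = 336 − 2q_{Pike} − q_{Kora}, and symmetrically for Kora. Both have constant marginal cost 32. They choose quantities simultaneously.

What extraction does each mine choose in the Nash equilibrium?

60.8

Mine Pike's profit: π = q_{Pike}(336 − 2q_{Pike} − q_{Kora}) − 32q_{Pike}.
∂π/∂q_{Pike} = 304 − 4q_{Pike} − q_{Kora} = 0 ⇒ q_{Pike} = 76 − 0.25q_{Kora}.
The game is symmetric, so in equilibrium q_{Kora} = q_{Pike}: the reaction function gives 1.25q_{Pike} = 76, hence q_{Pike} = 60.8.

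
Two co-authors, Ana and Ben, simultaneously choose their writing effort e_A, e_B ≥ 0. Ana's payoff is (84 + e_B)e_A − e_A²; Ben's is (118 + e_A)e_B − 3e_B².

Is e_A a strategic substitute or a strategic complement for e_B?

strategic complements

Expanding Ana's payoff: 84e_A + e_Be_A − e_A².
∂π/∂e_A = 84 + e_B − 2e_A = 0, so e_A = 42 + 0.5e_B.
The best-response slope de_A/de_B = 0.5 > 0: the reaction function is upward-sloping, so the choices are strategic complements.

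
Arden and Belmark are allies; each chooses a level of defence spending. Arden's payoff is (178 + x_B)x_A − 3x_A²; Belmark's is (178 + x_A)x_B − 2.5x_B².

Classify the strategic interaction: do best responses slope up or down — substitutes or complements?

Expanding Arden's payoff: 178x_A + x_Bx_A − 3x_A².
∂π/∂x_A = 178 + x_B − 6x_A = 0, so x_A = 89/3 + (1/6)x_B.
The best-response slope dx_A/dx_B = 1/6 > 0: the reaction function is upward-sloping, so the choices are strategic complements.

strategic complements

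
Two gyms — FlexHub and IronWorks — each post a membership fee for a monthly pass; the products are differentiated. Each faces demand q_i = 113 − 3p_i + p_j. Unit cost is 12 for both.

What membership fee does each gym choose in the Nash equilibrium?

FlexHub's profit: π = (p_{FlexHub} − 12)(113 − 3p_{FlexHub} + p_{IronWorks}).
∂π/∂p_{FlexHub} = 149 − 6p_{FlexHub} + p_{IronWorks} = 0 ⇒ p_{FlexHub} = 149/6 + (1/6)p_{IronWorks}.
Setting p_{FlexHub} = p_{IronWorks} in the reaction function: p_{FlexHub} = 149/6 + (1/6)p_{FlexHub}, so p_{FlexHub} = (149/6) / (5/6) = 29.8.

29.8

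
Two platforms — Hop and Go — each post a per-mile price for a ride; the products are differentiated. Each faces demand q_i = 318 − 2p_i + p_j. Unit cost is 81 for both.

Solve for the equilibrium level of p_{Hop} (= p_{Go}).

160

Hop's profit: π = (p_{Hop} − 81)(318 − 2p_{Hop} + p_{Go}).
∂π/∂p_{Hop} = 480 − 4p_{Hop} + p_{Go} = 0 ⇒ p_{Hop} = 120 + 0.25p_{Go}.
Setting p_{Hop} = p_{Go} in the reaction function: p_{Hop} = 120 + 0.25p_{Hop}, so p_{Hop} = 120 / 0.75 = 160.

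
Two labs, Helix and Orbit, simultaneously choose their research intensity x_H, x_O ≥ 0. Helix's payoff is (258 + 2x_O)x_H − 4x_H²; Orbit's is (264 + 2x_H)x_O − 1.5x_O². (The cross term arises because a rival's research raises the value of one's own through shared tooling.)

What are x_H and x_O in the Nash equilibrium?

65.1, 131.4

Expanding Helix's payoff: 258x_H + 2x_Ox_H − 4x_H².
∂π/∂x_H = 258 + 2x_O − 8x_H = 0, so x_H = 32.25 + 0.25x_O.
Likewise for Orbit: x_O = 88 + (2/3)x_H.
Substituting the second reaction function into the first: x_H = 32.25 + 0.25(88 + (2/3)x_H), which gives (5/6)x_H = 54.25 ⇒ x_H = 65.1.
Then x_O = 88 + (2/3)·65.1 = 131.4.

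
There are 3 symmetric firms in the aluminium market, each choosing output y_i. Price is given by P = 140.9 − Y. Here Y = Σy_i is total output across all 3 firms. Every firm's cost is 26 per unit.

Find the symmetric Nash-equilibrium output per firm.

A representative firm's profit is π_i = y_i(140.9 − Y) − 26y_i, with Y = y_i + Σ_{j≠i} y_j.
First-order condition: 114.9 − 2y_i − Σ_{j≠i} y_j = 0.
Imposing symmetry (y_j = y for all j) turns Σ_{j≠i} y_j into 2y, so 114.9 = 4y and y = 28.725.

28.725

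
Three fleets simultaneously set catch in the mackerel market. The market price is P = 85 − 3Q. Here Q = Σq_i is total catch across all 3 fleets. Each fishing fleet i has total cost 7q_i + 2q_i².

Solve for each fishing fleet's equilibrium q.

4.875

A representative fishing fleet's profit is π_i = q_i(85 − 3Q) − 7q_i − 2q_i², with Q = q_i + Σ_{j≠i} q_j.
First-order condition: 78 − 10q_i − 3Σ_{j≠i} q_j = 0.
In a symmetric equilibrium every fishing fleet chooses the same q, so Σ_{j≠i} q_j = 2q. The condition becomes 78 − 16q = 0, giving q = 78/16 = 4.875.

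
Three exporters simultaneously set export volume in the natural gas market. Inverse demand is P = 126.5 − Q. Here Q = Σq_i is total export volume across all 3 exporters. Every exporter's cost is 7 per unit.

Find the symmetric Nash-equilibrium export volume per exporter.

A representative exporter's profit is π_i = q_i(126.5 − Q) − 7q_i, with Q = q_i + Σ_{j≠i} q_j.
First-order condition: 119.5 − 2q_i − Σ_{j≠i} q_j = 0.
Imposing symmetry (q_j = q for all j) turns Σ_{j≠i} q_j into 2q, so 119.5 = 4q and q = 29.875.

29.875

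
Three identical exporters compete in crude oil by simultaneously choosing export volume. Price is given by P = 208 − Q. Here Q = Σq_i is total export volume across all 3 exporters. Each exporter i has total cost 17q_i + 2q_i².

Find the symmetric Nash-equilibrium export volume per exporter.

A representative exporter's profit is π_i = q_i(208 − Q) − 17q_i − 2q_i², with Q = q_i + Σ_{j≠i} q_j.
First-order condition: 191 − 6q_i − Σ_{j≠i} q_j = 0.
Imposing symmetry (q_j = q for all j) turns Σ_{j≠i} q_j into 2q, so 191 = 8q and q = 23.875.

23.875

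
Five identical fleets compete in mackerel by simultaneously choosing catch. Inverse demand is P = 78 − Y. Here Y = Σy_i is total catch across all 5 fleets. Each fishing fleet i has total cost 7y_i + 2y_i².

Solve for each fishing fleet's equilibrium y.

A representative fishing fleet's profit is π_i = y_i(78 − Y) − 7y_i − 2y_i², with Y = y_i + Σ_{j≠i} y_j.
First-order condition: 71 − 6y_i − Σ_{j≠i} y_j = 0.
Imposing symmetry (y_j = y for all j) turns Σ_{j≠i} y_j into 4y, so 71 = 10y and y = 7.1.

7.1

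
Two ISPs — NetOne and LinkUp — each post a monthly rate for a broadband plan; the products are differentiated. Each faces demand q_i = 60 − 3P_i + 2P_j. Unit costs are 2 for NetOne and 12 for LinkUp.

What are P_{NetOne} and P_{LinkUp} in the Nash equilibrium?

18.375, 22.125

NetOne's profit: π = (P_{NetOne} − 2)(60 − 3P_{NetOne} + 2P_{LinkUp}).
∂π/∂P_{NetOne} = 66 − 6P_{NetOne} + 2P_{LinkUp} = 0 ⇒ P_{NetOne} = 11 + (1/3)P_{LinkUp}.
Similarly P_{LinkUp} = 16 + (1/3)P_{NetOne}.
Substituting the second reaction function into the first: P_{NetOne} = 11 + (1/3)(16 + (1/3)P_{NetOne}), which gives (8/9)P_{NetOne} = 49/3 ⇒ P_{NetOne} = 18.375.
Then P_{LinkUp} = 16 + (1/3)·18.375 = 22.125.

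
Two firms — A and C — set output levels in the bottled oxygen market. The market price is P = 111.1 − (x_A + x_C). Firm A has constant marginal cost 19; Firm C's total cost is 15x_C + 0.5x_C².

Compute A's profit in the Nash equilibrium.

1298.8816

Firm A's profit: π = x_A(111.1 − (x_A + x_C)) − 19x_A.
∂π/∂x_A = 92.1 − 2x_A − x_C = 0, so x_A = 46.05 − 0.5x_C.
For C: ∂π/∂x_C = 96.1 − 3x_C − x_A = 0 ⇒ x_C = 961/30 − (1/3)x_A.
Substituting the second reaction function into the first: x_A = 46.05 − 0.5(961/30 − (1/3)x_A), which gives (5/6)x_A = 901/30 ⇒ x_A = 36.04.
Then x_C = 961/30 − (1/3)·36.04 = 20.02.
Price P = 111.1 − 56.06 = 55.04.
A's profit: (55.04 − 19)·36.04 = 1298.8816.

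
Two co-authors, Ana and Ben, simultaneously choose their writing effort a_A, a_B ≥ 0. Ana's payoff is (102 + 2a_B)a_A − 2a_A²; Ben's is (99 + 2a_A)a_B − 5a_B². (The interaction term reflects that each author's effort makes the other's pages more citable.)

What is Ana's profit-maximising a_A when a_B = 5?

28

Expanding Ana's payoff: 102a_A + 2a_Ba_A − 2a_A².
∂π/∂a_A = 102 + 2a_B − 4a_A = 0, so a_A = 25.5 + 0.5a_B.
At a_B = 5: a_A = 25.5 + 0.5·5 = 28.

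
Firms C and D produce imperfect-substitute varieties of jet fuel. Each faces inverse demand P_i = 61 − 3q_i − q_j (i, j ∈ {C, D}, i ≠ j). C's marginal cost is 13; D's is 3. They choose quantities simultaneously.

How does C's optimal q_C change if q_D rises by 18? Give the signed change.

-3

Firm C's profit: π = q_C(61 − 3q_C − q_D) − 13q_C.
∂π/∂q_C = 48 − 6q_C − q_D = 0 ⇒ q_C = 8 − (1/6)q_D.
The reaction-function slope is −1/6, so an 18-unit rise in q_D moves q_C by −1/6 × 18 = −3. C's best response falls — the actions are strategic substitutes.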